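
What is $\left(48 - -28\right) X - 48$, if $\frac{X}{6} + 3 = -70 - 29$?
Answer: $-46560$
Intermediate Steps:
$X = -612$ ($X = -18 + 6 \left(-70 - 29\right) = -18 + 6 \left(-99\right) = -18 - 594 = -612$)
$\left(48 - -28\right) X - 48 = \left(48 - -28\right) \left(-612\right) - 48 = \left(48 + 28\right) \left(-612\right) - 48 = 76 \left(-612\right) - 48 = -46512 - 48 = -46560$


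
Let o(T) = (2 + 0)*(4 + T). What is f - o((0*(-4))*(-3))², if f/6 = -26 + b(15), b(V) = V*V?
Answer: 1130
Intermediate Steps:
b(V) = V²
f = 1194 (f = 6*(-26 + 15²) = 6*(-26 + 225) = 6*199 = 1194)
o(T) = 8 + 2*T (o(T) = 2*(4 + T) = 8 + 2*T)
f - o((0*(-4))*(-3))² = 1194 - (8 + 2*((0*(-4))*(-3)))² = 1194 - (8 + 2*(0*(-3)))² = 1194 - (8 + 2*0)² = 1194 - (8 + 0)² = 1194 - 1*8² = 1194 - 1*64 = 1194 - 64 = 1130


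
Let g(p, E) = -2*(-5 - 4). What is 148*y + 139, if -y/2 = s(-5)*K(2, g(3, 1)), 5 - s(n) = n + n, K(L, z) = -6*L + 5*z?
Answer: -346181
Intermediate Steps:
g(p, E) = 18 (g(p, E) = -2*(-9) = 18)
s(n) = 5 - 2*n (s(n) = 5 - (n + n) = 5 - 2*n)
y = -2340 (y = -2*(5 - 2*(-5))*(-6*2 + 5*18) = -2*(5 + 10)*(-12 + 90) = -30*78 = -2*1170 = -2340)
148*y + 139 = 148*(-2340) + 139 = -346320 + 139 = -346181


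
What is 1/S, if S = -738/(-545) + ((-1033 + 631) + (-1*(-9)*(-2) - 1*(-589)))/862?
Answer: 469790/728261 ≈ 0.64508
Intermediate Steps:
S = 728261/469790 (S = -738*(-1/545) + (-402 + (9*(-2) + 589))*(1/862) = 738/545 + (-402 + (-18 + 589))*(1/862) = 738/545 + (-402 + 571)*(1/862) = 738/545 + 169*(1/862) = 738/545 + 169/862 = 728261/469790 ≈ 1.5502)
1/S = 1/(728261/469790) = 469790/728261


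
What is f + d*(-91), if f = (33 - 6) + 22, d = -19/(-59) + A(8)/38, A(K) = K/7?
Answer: 19010/1121 ≈ 16.958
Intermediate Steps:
A(K) = K/7 (A(K) = K*(⅐) = K/7)
d = 2763/7847 (d = -19/(-59) + ((⅐)*8)/38 = -19*(-1/59) + (8/7)*(1/38) = 19/59 + 4/133 = 2763/7847 ≈ 0.35211)
f = 49 (f = 27 + 22 = 49)
f + d*(-91) = 49 + (2763/7847)*(-91) = 49 - 35919/1121 = 19010/1121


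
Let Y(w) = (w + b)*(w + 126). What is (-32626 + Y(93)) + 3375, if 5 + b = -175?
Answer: -48304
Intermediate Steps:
b = -180 (b = -5 - 175 = -180)
Y(w) = (-180 + w)*(126 + w) (Y(w) = (w - 180)*(w + 126) = (-180 + w)*(126 + w))
(-32626 + Y(93)) + 3375 = (-32626 + (-22680 + 93² - 54*93)) + 3375 = (-32626 + (-22680 + 8649 - 5022)) + 3375 = (-32626 - 19053) + 3375 = -51679 + 3375 = -48304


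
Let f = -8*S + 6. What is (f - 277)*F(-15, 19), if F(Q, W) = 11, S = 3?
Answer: -3245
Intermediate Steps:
f = -18 (f = -8*3 + 6 = -24 + 6 = -18)
(f - 277)*F(-15, 19) = (-18 - 277)*11 = -295*11 = -3245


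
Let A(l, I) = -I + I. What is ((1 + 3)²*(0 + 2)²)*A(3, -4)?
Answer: 0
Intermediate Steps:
A(l, I) = 0
((1 + 3)²*(0 + 2)²)*A(3, -4) = ((1 + 3)²*(0 + 2)²)*0 = (4²*2²)*0 = (16*4)*0 = 64*0 = 0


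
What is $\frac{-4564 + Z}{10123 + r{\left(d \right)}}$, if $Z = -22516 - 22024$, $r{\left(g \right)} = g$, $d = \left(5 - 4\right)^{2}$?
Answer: $- \frac{12276}{2531} \approx -4.8503$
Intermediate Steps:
$d = 1$ ($d = 1^{2} = 1$)
$Z = -44540$ ($Z = -22516 - 22024 = -44540$)
$\frac{-4564 + Z}{10123 + r{\left(d \right)}} = \frac{-4564 - 44540}{10123 + 1} = - \frac{49104}{10124} = \left(-49104\right) \frac{1}{10124} = - \frac{12276}{2531}$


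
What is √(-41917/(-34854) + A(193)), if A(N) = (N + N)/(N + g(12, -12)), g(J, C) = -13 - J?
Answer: 5*√926018499/81326 ≈ 1.8709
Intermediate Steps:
A(N) = 2*N/(-25 + N) (A(N) = (N + N)/(N + (-13 - 1*12)) = (2*N)/(N + (-13 - 12)) = (2*N)/(N - 25) = (2*N)/(-25 + N) = 2*N/(-25 + N))
√(-41917/(-34854) + A(193)) = √(-41917/(-34854) + 2*193/(-25 + 193)) = √(-41917*(-1/34854) + 2*193/168) = √(41917/34854 + 2*193*(1/168)) = √(41917/34854 + 193/84) = √(569325/162652) = 5*√926018499/81326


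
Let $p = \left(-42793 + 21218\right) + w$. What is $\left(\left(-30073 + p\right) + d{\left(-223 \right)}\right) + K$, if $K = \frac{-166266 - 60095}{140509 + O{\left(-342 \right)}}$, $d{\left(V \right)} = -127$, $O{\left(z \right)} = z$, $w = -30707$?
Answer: $- \frac{11561480855}{140167} \approx -82484.0$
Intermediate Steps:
$p = -52282$ ($p = \left(-42793 + 21218\right) - 30707 = -21575 - 30707 = -52282$)
$K = - \frac{226361}{140167}$ ($K = \frac{-166266 - 60095}{140509 - 342} = - \frac{226361}{140167} \approx -1.6149$)
$\left(\left(-30073 + p\right) + d{\left(-223 \right)}\right) + K = \left(\left(-30073 - 52282\right) - 127\right) - \frac{226361}{140167} = \left(-82355 - 127\right) - \frac{226361}{140167} = -82482 - \frac{226361}{140167} = - \frac{11561480855}{140167}$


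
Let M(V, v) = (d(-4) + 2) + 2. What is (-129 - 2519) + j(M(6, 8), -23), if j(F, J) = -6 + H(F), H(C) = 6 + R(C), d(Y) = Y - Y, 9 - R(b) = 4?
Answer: -2643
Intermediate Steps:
R(b) = 5 (R(b) = 9 - 1*4 = 9 - 4 = 5)
d(Y) = 0
M(V, v) = 4 (M(V, v) = (0 + 2) + 2 = 2 + 2 = 4)
H(C) = 11 (H(C) = 6 + 5 = 11)
j(F, J) = 5 (j(F, J) = -6 + 11 = 5)
(-129 - 2519) + j(M(6, 8), -23) = (-129 - 2519) + 5 = -2648 + 5 = -2643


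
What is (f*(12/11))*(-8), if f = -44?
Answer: 384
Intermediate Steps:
(f*(12/11))*(-8) = -528/11*(-8) = -44*12/11*(-8) = -48*(-8) = 384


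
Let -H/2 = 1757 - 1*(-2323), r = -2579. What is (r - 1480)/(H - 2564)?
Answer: 4059/10724 ≈ 0.37850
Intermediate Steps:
H = -8160 (H = -2*(1757 - 1*(-2323)) = -2*(1757 + 2323) = -2*4080 = -8160)
(r - 1480)/(H - 2564) = (-2579 - 1480)/(-8160 - 2564) = -4059/(-10724) = -4059*(-1/10724) = 4059/10724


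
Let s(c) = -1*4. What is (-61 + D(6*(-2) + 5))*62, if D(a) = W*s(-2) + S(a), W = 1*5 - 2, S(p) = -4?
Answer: -4774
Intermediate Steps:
s(c) = -4
W = 3 (W = 5 - 2 = 3)
D(a) = -16 (D(a) = 3*(-4) - 4 = -12 - 4 = -16)
(-61 + D(6*(-2) + 5))*62 = (-61 - 16)*62 = -77*62 = -4774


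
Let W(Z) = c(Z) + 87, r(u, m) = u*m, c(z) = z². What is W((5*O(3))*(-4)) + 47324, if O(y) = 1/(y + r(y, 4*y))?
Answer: 72112531/1521 ≈ 47411.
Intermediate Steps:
r(u, m) = m*u
O(y) = 1/(y + 4*y²) (O(y) = 1/(y + (4*y)*y) = 1/(y + 4*y²))
W(Z) = 87 + Z² (W(Z) = Z² + 87 = 87 + Z²)
W((5*O(3))*(-4)) + 47324 = (87 + ((5*(1/(3*(1 + 4*3))))*(-4))²) + 47324 = (87 + ((5*(1/(3*(1 + 12))))*(-4))²) + 47324 = (87 + ((5*((⅓)/13))*(-4))²) + 47324 = (87 + ((5*((⅓)*(1/13)))*(-4))²) + 47324 = (87 + ((5*(1/39))*(-4))²) + 47324 = (87 + ((5/39)*(-4))²) + 47324 = (87 + (-20/39)²) + 47324 = (87 + 400/1521) + 47324 = 132727/1521 + 47324 = 72112531/1521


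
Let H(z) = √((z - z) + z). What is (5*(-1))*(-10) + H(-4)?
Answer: 50 + 2*I ≈ 50.0 + 2.0*I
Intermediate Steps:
H(z) = √z (H(z) = √(0 + z) = √z)
(5*(-1))*(-10) + H(-4) = (5*(-1))*(-10) + √(-4) = -5*(-10) + 2*I = 50 + 2*I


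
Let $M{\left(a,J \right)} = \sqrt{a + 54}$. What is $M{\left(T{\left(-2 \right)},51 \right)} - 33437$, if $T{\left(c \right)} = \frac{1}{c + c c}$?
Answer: $-33437 + \frac{\sqrt{218}}{2} \approx -33430.0$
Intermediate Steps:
$T{\left(c \right)} = \frac{1}{c + c^{2}}$
$M{\left(a,J \right)} = \sqrt{54 + a}$
$M{\left(T{\left(-2 \right)},51 \right)} - 33437 = \sqrt{54 + \frac{1}{\left(-2\right) \left(1 - 2\right)}} - 33437 = \sqrt{54 - \frac{1}{2 \left(-1\right)}} - 33437 = \sqrt{54 - - \frac{1}{2}} - 33437 = \sqrt{54 + \frac{1}{2}} - 33437 = \sqrt{\frac{109}{2}} - 33437 = \frac{\sqrt{218}}{2} - 33437 = -33437 + \frac{\sqrt{218}}{2}$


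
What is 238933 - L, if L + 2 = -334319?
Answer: 573254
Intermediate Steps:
L = -334321 (L = -2 - 334319 = -334321)
238933 - L = 238933 - 1*(-334321) = 238933 + 334321 = 573254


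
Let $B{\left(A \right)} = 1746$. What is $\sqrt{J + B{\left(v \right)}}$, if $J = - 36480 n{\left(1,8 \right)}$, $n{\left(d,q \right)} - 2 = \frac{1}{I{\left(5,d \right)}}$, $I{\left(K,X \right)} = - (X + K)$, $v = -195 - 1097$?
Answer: $i \sqrt{65134} \approx 255.21 i$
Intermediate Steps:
$v = -1292$
$I{\left(K,X \right)} = - K - X$ ($I{\left(K,X \right)} = - (K + X) = - K - X$)
$n{\left(d,q \right)} = 2 + \frac{1}{-5 - d}$ ($n{\left(d,q \right)} = 2 + \frac{1}{\left(-1\right) 5 - d} = 2 + \frac{1}{-5 - d}$)
$J = -66880$ ($J = - 36480 \frac{9 + 2 \cdot 1}{5 + 1} = - 36480 \frac{9 + 2}{6} = - 36480 \cdot \frac{1}{6} \cdot 11 = \left(-36480\right) \frac{11}{6} = -66880$)
$\sqrt{J + B{\left(v \right)}} = \sqrt{-66880 + 1746} = \sqrt{-65134} = i \sqrt{65134}$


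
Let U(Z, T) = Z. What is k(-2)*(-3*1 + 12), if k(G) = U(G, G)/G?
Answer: 9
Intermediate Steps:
k(G) = 1 (k(G) = G/G = 1)
k(-2)*(-3*1 + 12) = 1*(-3*1 + 12) = 1*(-3 + 12) = 1*9 = 9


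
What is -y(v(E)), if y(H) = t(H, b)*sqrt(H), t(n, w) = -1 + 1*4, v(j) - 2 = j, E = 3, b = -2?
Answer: -3*sqrt(5) ≈ -6.7082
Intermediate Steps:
v(j) = 2 + j
t(n, w) = 3 (t(n, w) = -1 + 4 = 3)
y(H) = 3*sqrt(H)
-y(v(E)) = -3*sqrt(2 + 3) = -3*sqrt(5)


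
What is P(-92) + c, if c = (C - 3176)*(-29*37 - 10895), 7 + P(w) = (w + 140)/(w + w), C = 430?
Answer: 755874777/23 ≈ 3.2864e+7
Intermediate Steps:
P(w) = -7 + (140 + w)/(2*w) (P(w) = -7 + (w + 140)/(w + w) = -7 + (140 + w)/((2*w)) = -7 + (140 + w)*(1/(2*w)) = -7 + (140 + w)/(2*w))
c = 32864128 (c = (430 - 3176)*(-29*37 - 10895) = -2746*(-1073 - 10895) = -2746*(-11968) = 32864128)
P(-92) + c = (-13/2 + 70/(-92)) + 32864128 = (-13/2 + 70*(-1/92)) + 32864128 = (-13/2 - 35/46) + 32864128 = -167/23 + 32864128 = 755874777/23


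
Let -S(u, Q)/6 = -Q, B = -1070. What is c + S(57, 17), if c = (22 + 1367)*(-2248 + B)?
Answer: -4608600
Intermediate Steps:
S(u, Q) = 6*Q (S(u, Q) = -(-6)*Q = 6*Q)
c = -4608702 (c = (22 + 1367)*(-2248 - 1070) = 1389*(-3318) = -4608702)
c + S(57, 17) = -4608702 + 6*17 = -4608702 + 102 = -4608600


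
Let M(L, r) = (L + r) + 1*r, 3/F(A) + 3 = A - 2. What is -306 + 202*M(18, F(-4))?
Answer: 9586/3 ≈ 3195.3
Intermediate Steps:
F(A) = 3/(-5 + A) (F(A) = 3/(-3 + (A - 2)) = 3/(-3 + (-2 + A)) = 3/(-5 + A))
M(L, r) = L + 2*r (M(L, r) = (L + r) + r = L + 2*r)
-306 + 202*M(18, F(-4)) = -306 + 202*(18 + 2*(3/(-5 - 4))) = -306 + 202*(18 + 2*(3/(-9))) = -306 + 202*(18 + 2*(3*(-⅑))) = -306 + 202*(18 + 2*(-⅓)) = -306 + 202*(18 - ⅔) = -306 + 202*(52/3) = -306 + 10504/3 = 9586/3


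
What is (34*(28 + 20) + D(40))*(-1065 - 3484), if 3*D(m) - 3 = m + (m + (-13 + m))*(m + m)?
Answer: -15616717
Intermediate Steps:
D(m) = 1 + m/3 + 2*m*(-13 + 2*m)/3 (D(m) = 1 + (m + (m + (-13 + m))*(m + m))/3 = 1 + (m + (-13 + 2*m)*(2*m))/3 = 1 + (m + 2*m*(-13 + 2*m))/3 = 1 + (m/3 + 2*m*(-13 + 2*m)/3) = 1 + m/3 + 2*m*(-13 + 2*m)/3)
(34*(28 + 20) + D(40))*(-1065 - 3484) = (34*(28 + 20) + (1 - 25/3*40 + (4/3)*40²))*(-1065 - 3484) = (34*48 + (1 - 1000/3 + (4/3)*1600))*(-4549) = (1632 + (1 - 1000/3 + 6400/3))*(-4549) = (1632 + 1801)*(-4549) = 3433*(-4549) = -15616717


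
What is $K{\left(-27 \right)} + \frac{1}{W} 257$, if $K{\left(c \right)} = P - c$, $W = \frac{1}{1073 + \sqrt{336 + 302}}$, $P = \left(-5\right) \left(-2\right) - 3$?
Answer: $275795 + 257 \sqrt{638} \approx 2.8229 \cdot 10^{5}$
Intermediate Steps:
$P = 7$ ($P = 10 - 3 = 7$)
$W = \frac{1}{1073 + \sqrt{638}} \approx 0.00091053$
$K{\left(c \right)} = 7 - c$
$K{\left(-27 \right)} + \frac{1}{W} 257 = \left(7 - -27\right) + \frac{1}{\frac{37}{39679} - \frac{\sqrt{638}}{1150691}} \cdot 257 = \left(7 + 27\right) + \frac{257}{\frac{37}{39679} - \frac{\sqrt{638}}{1150691}} = 34 + \frac{257}{\frac{37}{39679} - \frac{\sqrt{638}}{1150691}}$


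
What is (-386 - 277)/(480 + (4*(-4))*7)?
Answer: -663/368 ≈ -1.8016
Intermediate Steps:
(-386 - 277)/(480 + (4*(-4))*7) = -663/(480 - 16*7) = -663/(480 - 112) = -663/368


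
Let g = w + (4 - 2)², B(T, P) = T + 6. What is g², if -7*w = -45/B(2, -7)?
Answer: 72361/3136 ≈ 23.074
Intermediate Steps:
B(T, P) = 6 + T
w = 45/56 (w = -(-45)/(7*(6 + 2)) = -(-45)/(7*8) = -⅐*(-45/8) = 45/56 ≈ 0.80357)
g = 269/56 (g = 45/56 + (4 - 2)² = 45/56 + 2² = 45/56 + 4 = 269/56 ≈ 4.8036)
g² = (269/56)² = 72361/3136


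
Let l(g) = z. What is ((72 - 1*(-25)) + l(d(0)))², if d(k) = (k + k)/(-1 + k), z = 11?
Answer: 11664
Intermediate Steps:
d(k) = 2*k/(-1 + k) (d(k) = (2*k)/(-1 + k) = 2*k/(-1 + k))
l(g) = 11
((72 - 1*(-25)) + l(d(0)))² = ((72 - 1*(-25)) + 11)² = ((72 + 25) + 11)² = (97 + 11)² = 108² = 11664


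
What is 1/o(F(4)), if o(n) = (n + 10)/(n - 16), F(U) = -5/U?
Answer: -69/35 ≈ -1.9714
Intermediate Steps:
o(n) = (10 + n)/(-16 + n)
1/o(F(4)) = 1/((10 - 5/4)/(-16 - 5/4)) = 1/((35/4)/(-69/4)) = 1/(-4/69*35/4) = 1/(-35/69) = -69/35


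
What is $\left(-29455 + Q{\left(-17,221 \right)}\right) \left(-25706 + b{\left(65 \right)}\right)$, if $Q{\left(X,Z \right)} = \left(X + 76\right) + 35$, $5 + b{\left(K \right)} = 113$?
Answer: $751582878$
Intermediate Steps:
$b{\left(K \right)} = 108$ ($b{\left(K \right)} = -5 + 113 = 108$)
$Q{\left(X,Z \right)} = 111 + X$ ($Q{\left(X,Z \right)} = \left(76 + X\right) + 35 = 111 + X$)
$\left(-29455 + Q{\left(-17,221 \right)}\right) \left(-25706 + b{\left(65 \right)}\right) = \left(-29455 + \left(111 - 17\right)\right) \left(-25706 + 108\right) = \left(-29455 + 94\right) \left(-25598\right) = \left(-29361\right) \left(-25598\right) = 751582878$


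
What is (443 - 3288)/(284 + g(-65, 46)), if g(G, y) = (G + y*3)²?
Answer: -2845/5613 ≈ -0.50686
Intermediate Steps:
g(G, y) = (G + 3*y)²
(443 - 3288)/(284 + g(-65, 46)) = (443 - 3288)/(284 + (-65 + 3*46)²) = -2845/(284 + (-65 + 138)²) = -2845/(284 + 73²) = -2845/(284 + 5329) = -2845/5613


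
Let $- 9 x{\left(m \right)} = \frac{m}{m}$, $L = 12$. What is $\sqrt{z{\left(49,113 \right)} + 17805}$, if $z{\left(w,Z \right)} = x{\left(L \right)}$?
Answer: $\frac{2 \sqrt{40061}}{3} \approx 133.44$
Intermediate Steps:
$x{\left(m \right)} = - \frac{1}{9}$ ($x{\left(m \right)} = - \frac{m \frac{1}{m}}{9} = \left(- \frac{1}{9}\right) 1 = - \frac{1}{9}$)
$z{\left(w,Z \right)} = - \frac{1}{9}$
$\sqrt{z{\left(49,113 \right)} + 17805} = \sqrt{- \frac{1}{9} + 17805} = \sqrt{\frac{160244}{9}} = \frac{2 \sqrt{40061}}{3}$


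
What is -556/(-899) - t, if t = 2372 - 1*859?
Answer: -1359631/899 ≈ -1512.4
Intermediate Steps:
t = 1513 (t = 2372 - 859 = 1513)
-556/(-899) - t = -556/(-899) - 1*1513 = -556*(-1/899) - 1513 = 556/899 - 1513 = -1359631/899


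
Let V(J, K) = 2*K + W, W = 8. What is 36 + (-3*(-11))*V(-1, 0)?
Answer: 300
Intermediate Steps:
V(J, K) = 8 + 2*K (V(J, K) = 2*K + 8 = 8 + 2*K)
36 + (-3*(-11))*V(-1, 0) = 36 + (-3*(-11))*(8 + 2*0) = 36 + 33*(8 + 0) = 36 + 33*8 = 36 + 264 = 300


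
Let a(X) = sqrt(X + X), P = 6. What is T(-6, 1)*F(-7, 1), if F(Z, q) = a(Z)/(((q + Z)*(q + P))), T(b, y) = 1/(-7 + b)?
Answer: I*sqrt(14)/546 ≈ 0.0068529*I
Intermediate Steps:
a(X) = sqrt(2)*sqrt(X) (a(X) = sqrt(2*X) = sqrt(2)*sqrt(X))
F(Z, q) = sqrt(2)*sqrt(Z)/((6 + q)*(Z + q)) (F(Z, q) = (sqrt(2)*sqrt(Z))/(((q + Z)*(q + 6))) = (sqrt(2)*sqrt(Z))/(((Z + q)*(6 + q))) = (sqrt(2)*sqrt(Z))/(((6 + q)*(Z + q))) = (sqrt(2)*sqrt(Z))*(1/((6 + q)*(Z + q))) = sqrt(2)*sqrt(Z)/((6 + q)*(Z + q)))
T(-6, 1)*F(-7, 1) = (sqrt(2)*sqrt(-7)/(1**2 + 6*(-7) + 6*1 - 7*1))/(-7 - 6) = (sqrt(2)*(I*sqrt(7))/(1 - 42 + 6 - 7))/(-13) = -sqrt(2)*I*sqrt(7)/(13*(-42)) = -sqrt(2)*I*sqrt(7)*(-1)/(13*42) = -(-1)*I*sqrt(14)/546 = I*sqrt(14)/546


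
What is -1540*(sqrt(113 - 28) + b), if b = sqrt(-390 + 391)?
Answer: -1540 - 1540*sqrt(85) ≈ -15738.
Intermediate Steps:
b = 1 (b = sqrt(1) = 1)
-1540*(sqrt(113 - 28) + b) = -1540*(sqrt(113 - 28) + 1) = -1540*(sqrt(85) + 1) = -1540*(1 + sqrt(85)) = -1540 - 1540*sqrt(85)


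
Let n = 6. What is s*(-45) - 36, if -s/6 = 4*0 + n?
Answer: 1584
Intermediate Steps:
s = -36 (s = -6*(4*0 + 6) = -6*(0 + 6) = -6*6 = -36)
s*(-45) - 36 = -36*(-45) - 36 = 1620 - 36 = 1584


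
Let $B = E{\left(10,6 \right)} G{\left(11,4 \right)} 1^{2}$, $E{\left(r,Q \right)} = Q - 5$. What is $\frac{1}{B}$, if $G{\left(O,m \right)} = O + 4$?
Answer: $\frac{1}{15} \approx 0.066667$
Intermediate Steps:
$G{\left(O,m \right)} = 4 + O$
$E{\left(r,Q \right)} = -5 + Q$
$B = 15$ ($B = \left(-5 + 6\right) \left(4 + 11\right) 1^{2} = 1 \cdot 15 \cdot 1 = 15 \cdot 1 = 15$)
$\frac{1}{B} = \frac{1}{15}$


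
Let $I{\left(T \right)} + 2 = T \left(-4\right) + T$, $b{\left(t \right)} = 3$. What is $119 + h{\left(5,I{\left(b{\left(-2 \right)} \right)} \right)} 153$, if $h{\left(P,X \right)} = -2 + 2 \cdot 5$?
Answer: $1343$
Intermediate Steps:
$I{\left(T \right)} = -2 - 3 T$ ($I{\left(T \right)} = -2 + \left(T \left(-4\right) + T\right) = -2 + \left(- 4 T + T\right) = -2 - 3 T$)
$h{\left(P,X \right)} = 8$ ($h{\left(P,X \right)} = -2 + 10 = 8$)
$119 + h{\left(5,I{\left(b{\left(-2 \right)} \right)} \right)} 153 = 119 + 8 \cdot 153 = 119 + 1224 = 1343$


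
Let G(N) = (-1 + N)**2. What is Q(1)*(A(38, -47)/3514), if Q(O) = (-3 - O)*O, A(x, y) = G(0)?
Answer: -2/1757 ≈ -0.0011383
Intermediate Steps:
A(x, y) = 1 (A(x, y) = (-1 + 0)**2 = (-1)**2 = 1)
Q(O) = O*(-3 - O)
Q(1)*(A(38, -47)/3514) = (-1*1*(3 + 1))*(1/3514) = (-1*1*4)*(1*(1/3514)) = -4*1/3514 = -2/1757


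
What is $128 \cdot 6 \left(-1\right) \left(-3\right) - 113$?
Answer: $2191$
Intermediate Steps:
$128 \cdot 6 \left(-1\right) \left(-3\right) - 113 = 128 \left(\left(-6\right) \left(-3\right)\right) - 113 = 128 \cdot 18 - 113 = 2304 - 113 = 2191$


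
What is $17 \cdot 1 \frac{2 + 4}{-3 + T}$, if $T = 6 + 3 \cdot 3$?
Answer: $\frac{17}{2} \approx 8.5$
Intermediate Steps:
$T = 15$ ($T = 6 + 9 = 15$)
$17 \cdot 1 \frac{2 + 4}{-3 + T} = 17 \cdot 1 \frac{2 + 4}{-3 + 15} = 17 \cdot \frac{6}{12} = 17 \cdot 6 \cdot \frac{1}{12} = 17 \cdot \frac{1}{2} = \frac{17}{2}$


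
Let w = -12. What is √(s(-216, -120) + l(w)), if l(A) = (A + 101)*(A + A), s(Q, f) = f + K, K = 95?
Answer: I*√2161 ≈ 46.487*I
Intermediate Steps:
s(Q, f) = 95 + f (s(Q, f) = f + 95 = 95 + f)
l(A) = 2*A*(101 + A) (l(A) = (101 + A)*(2*A) = 2*A*(101 + A))
√(s(-216, -120) + l(w)) = √((95 - 120) + 2*(-12)*(101 - 12)) = √(-25 + 2*(-12)*89) = √(-25 - 2136) = √(-2161) = I*√2161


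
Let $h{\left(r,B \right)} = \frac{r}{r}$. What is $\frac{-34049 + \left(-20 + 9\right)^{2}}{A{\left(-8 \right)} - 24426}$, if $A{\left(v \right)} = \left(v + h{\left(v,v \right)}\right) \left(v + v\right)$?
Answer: $\frac{16964}{12157} \approx 1.3954$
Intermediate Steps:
$h{\left(r,B \right)} = 1$
$A{\left(v \right)} = 2 v \left(1 + v\right)$ ($A{\left(v \right)} = \left(v + 1\right) \left(v + v\right) = \left(1 + v\right) 2 v = 2 v \left(1 + v\right)$)
$\frac{-34049 + \left(-20 + 9\right)^{2}}{A{\left(-8 \right)} - 24426} = \frac{-34049 + \left(-20 + 9\right)^{2}}{2 \left(-8\right) \left(1 - 8\right) - 24426} = \frac{-34049 + \left(-11\right)^{2}}{2 \left(-8\right) \left(-7\right) - 24426} = \frac{-34049 + 121}{112 - 24426} = - \frac{33928}{-24314} = \left(-33928\right) \left(- \frac{1}{24314}\right) = \frac{16964}{12157}$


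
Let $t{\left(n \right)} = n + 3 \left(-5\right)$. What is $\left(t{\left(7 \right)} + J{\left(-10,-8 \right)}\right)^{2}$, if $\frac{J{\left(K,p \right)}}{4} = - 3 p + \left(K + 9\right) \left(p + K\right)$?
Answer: $25600$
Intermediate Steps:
$t{\left(n \right)} = -15 + n$ ($t{\left(n \right)} = n - 15 = -15 + n$)
$J{\left(K,p \right)} = - 12 p + 4 \left(9 + K\right) \left(K + p\right)$ ($J{\left(K,p \right)} = 4 \left(- 3 p + \left(K + 9\right) \left(p + K\right)\right) = 4 \left(- 3 p + \left(9 + K\right) \left(K + p\right)\right) = - 12 p + 4 \left(9 + K\right) \left(K + p\right)$)
$\left(t{\left(7 \right)} + J{\left(-10,-8 \right)}\right)^{2} = \left(\left(-15 + 7\right) + \left(4 \left(-10\right)^{2} + 24 \left(-8\right) + 36 \left(-10\right) + 4 \left(-10\right) \left(-8\right)\right)\right)^{2} = \left(-8 + \left(4 \cdot 100 - 192 - 360 + 320\right)\right)^{2} = \left(-8 + \left(400 - 192 - 360 + 320\right)\right)^{2} = \left(-8 + 168\right)^{2} = 160^{2} = 25600$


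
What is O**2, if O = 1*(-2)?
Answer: 4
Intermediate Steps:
O = -2
O**2 = (-2)**2 = 4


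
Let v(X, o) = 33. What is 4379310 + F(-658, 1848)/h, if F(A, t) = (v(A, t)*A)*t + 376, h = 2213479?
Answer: 9693470592394/2213479 ≈ 4.3793e+6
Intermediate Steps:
F(A, t) = 376 + 33*A*t (F(A, t) = (33*A)*t + 376 = 33*A*t + 376 = 376 + 33*A*t)
4379310 + F(-658, 1848)/h = 4379310 + (376 + 33*(-658)*1848)/2213479 = 4379310 + (376 - 40127472)*(1/2213479) = 4379310 - 40127096*1/2213479 = 4379310 - 40127096/2213479 = 9693470592394/2213479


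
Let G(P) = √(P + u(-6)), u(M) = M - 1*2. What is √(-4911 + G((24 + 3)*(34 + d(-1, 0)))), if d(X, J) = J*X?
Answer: √(-4911 + √910) ≈ 69.863*I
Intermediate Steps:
u(M) = -2 + M (u(M) = M - 2 = -2 + M)
G(P) = √(-8 + P) (G(P) = √(P + (-2 - 6)) = √(P - 8) = √(-8 + P))
√(-4911 + G((24 + 3)*(34 + d(-1, 0)))) = √(-4911 + √(-8 + (24 + 3)*(34 + 0*(-1)))) = √(-4911 + √(-8 + 27*(34 + 0))) = √(-4911 + √(-8 + 27*34)) = √(-4911 + √(-8 + 918)) = √(-4911 + √910)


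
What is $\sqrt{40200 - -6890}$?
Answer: $\sqrt{47090} \approx 217.0$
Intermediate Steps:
$\sqrt{40200 - -6890} = \sqrt{40200 + \left(-66 + 6956\right)} = \sqrt{40200 + 6890} = \sqrt{47090}$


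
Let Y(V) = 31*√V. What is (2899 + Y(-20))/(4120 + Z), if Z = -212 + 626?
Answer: 2899/4534 + 31*I*√5/2267 ≈ 0.63939 + 0.030577*I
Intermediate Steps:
Z = 414
(2899 + Y(-20))/(4120 + Z) = (2899 + 31*√(-20))/(4120 + 414) = (2899 + 31*(2*I*√5))/4534 = (2899 + 62*I*√5)*(1/4534) = 2899/4534 + 31*I*√5/2267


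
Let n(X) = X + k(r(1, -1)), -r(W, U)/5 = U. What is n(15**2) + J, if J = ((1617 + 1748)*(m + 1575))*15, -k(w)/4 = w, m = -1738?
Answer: -8227220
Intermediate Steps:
r(W, U) = -5*U
k(w) = -4*w
n(X) = -20 + X (n(X) = X - (-20)*(-1) = X - 4*5 = X - 20 = -20 + X)
J = -8227425 (J = ((1617 + 1748)*(-1738 + 1575))*15 = (3365*(-163))*15 = -548495*15 = -8227425)
n(15**2) + J = (-20 + 15**2) - 8227425 = (-20 + 225) - 8227425 = 205 - 8227425 = -8227220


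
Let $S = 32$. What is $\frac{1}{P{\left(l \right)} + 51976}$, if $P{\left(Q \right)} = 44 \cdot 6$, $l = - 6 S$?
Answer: $\frac{1}{52240} \approx 1.9142 \cdot 10^{-5}$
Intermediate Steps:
$l = -192$ ($l = \left(-6\right) 32 = -192$)
$P{\left(Q \right)} = 264$
$\frac{1}{P{\left(l \right)} + 51976} = \frac{1}{264 + 51976} = \frac{1}{52240}$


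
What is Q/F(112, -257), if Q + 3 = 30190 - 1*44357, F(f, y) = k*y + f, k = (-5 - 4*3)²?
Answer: 14170/74161 ≈ 0.19107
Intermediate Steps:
k = 289 (k = (-5 - 12)² = (-17)² = 289)
F(f, y) = f + 289*y (F(f, y) = 289*y + f = f + 289*y)
Q = -14170 (Q = -3 + (30190 - 1*44357) = -3 + (30190 - 44357) = -3 - 14167 = -14170)
Q/F(112, -257) = -14170/(112 + 289*(-257)) = -14170/(112 - 74273) = -14170/(-74161) = -14170*(-1/74161) = 14170/74161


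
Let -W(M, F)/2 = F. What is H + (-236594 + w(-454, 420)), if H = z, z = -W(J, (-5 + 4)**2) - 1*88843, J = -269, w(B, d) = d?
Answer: -325015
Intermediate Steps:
W(M, F) = -2*F
z = -88841 (z = -(-2)*(-5 + 4)**2 - 1*88843 = -(-2)*(-1)**2 - 88843 = -(-2) - 88843 = -1*(-2) - 88843 = 2 - 88843 = -88841)
H = -88841
H + (-236594 + w(-454, 420)) = -88841 + (-236594 + 420) = -88841 - 236174 = -325015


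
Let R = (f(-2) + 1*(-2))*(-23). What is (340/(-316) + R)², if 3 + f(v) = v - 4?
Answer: 396089604/6241 ≈ 63466.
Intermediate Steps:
f(v) = -7 + v (f(v) = -3 + (v - 4) = -3 + (-4 + v) = -7 + v)
R = 253 (R = ((-7 - 2) + 1*(-2))*(-23) = (-9 - 2)*(-23) = -11*(-23) = 253)
(340/(-316) + R)² = (340/(-316) + 253)² = (340*(-1/316) + 253)² = (-85/79 + 253)² = (19902/79)² = 396089604/6241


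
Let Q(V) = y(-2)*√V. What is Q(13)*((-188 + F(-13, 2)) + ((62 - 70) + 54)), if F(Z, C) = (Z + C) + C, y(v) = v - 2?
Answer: 604*√13 ≈ 2177.8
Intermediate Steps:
y(v) = -2 + v
F(Z, C) = Z + 2*C (F(Z, C) = (C + Z) + C = Z + 2*C)
Q(V) = -4*√V (Q(V) = (-2 - 2)*√V = -4*√V)
Q(13)*((-188 + F(-13, 2)) + ((62 - 70) + 54)) = (-4*√13)*((-188 + (-13 + 2*2)) + ((62 - 70) + 54)) = (-4*√13)*((-188 + (-13 + 4)) + (-8 + 54)) = (-4*√13)*((-188 - 9) + 46) = (-4*√13)*(-197 + 46) = -4*√13*(-151) = 604*√13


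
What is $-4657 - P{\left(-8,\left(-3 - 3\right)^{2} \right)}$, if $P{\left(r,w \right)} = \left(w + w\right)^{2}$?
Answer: $-9841$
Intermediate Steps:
$P{\left(r,w \right)} = 4 w^{2}$ ($P{\left(r,w \right)} = \left(2 w\right)^{2} = 4 w^{2}$)
$-4657 - P{\left(-8,\left(-3 - 3\right)^{2} \right)} = -4657 - 4 \left(\left(-3 - 3\right)^{2}\right)^{2} = -4657 - 4 \left(\left(-6\right)^{2}\right)^{2} = -4657 - 4 \cdot 36^{2} = -4657 - 4 \cdot 1296 = -4657 - 5184 = -9841$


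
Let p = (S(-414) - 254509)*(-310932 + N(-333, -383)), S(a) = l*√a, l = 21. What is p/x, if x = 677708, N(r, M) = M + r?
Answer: 19829305208/169427 - 4908456*I*√46/169427 ≈ 1.1704e+5 - 196.49*I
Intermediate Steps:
S(a) = 21*√a
p = 79317220832 - 19633824*I*√46 (p = (21*√(-414) - 254509)*(-310932 + (-383 - 333)) = (21*(3*I*√46) - 254509)*(-310932 - 716) = (63*I*√46 - 254509)*(-311648) = (-254509 + 63*I*√46)*(-311648) = 79317220832 - 19633824*I*√46 ≈ 7.9317e+10 - 1.3316e+8*I)
p/x = (79317220832 - 19633824*I*√46)/677708 = (79317220832 - 19633824*I*√46)*(1/677708) = 19829305208/169427 - 4908456*I*√46/169427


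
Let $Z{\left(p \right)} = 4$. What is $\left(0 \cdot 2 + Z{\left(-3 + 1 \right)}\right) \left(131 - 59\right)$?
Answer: $288$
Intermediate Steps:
$\left(0 \cdot 2 + Z{\left(-3 + 1 \right)}\right) \left(131 - 59\right) = \left(0 \cdot 2 + 4\right) \left(131 - 59\right) = \left(0 + 4\right) 72 = 4 \cdot 72 = 288$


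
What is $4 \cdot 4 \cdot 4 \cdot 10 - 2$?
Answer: $638$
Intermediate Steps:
$4 \cdot 4 \cdot 4 \cdot 10 - 2 = 16 \cdot 4 \cdot 10 - 2 = 64 \cdot 10 - 2 = 640 - 2 = 638$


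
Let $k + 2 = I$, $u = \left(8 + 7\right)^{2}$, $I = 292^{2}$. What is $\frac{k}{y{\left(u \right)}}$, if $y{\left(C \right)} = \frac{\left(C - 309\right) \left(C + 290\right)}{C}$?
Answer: $- \frac{639465}{1442} \approx -443.46$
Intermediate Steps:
$I = 85264$
$u = 225$ ($u = 15^{2} = 225$)
$k = 85262$ ($k = -2 + 85264 = 85262$)
$y{\left(C \right)} = \frac{\left(-309 + C\right) \left(290 + C\right)}{C}$
$\frac{k}{y{\left(u \right)}} = \frac{85262}{-19 + 225 - \frac{89610}{225}} = \frac{85262}{-19 + 225 - \frac{5974}{15}} = \frac{85262}{- \frac{2884}{15}} = 85262 \left(- \frac{15}{2884}\right) = - \frac{639465}{1442}$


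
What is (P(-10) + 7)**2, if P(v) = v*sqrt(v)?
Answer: (7 - 10*I*sqrt(10))**2 ≈ -951.0 - 442.72*I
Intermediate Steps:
P(v) = v**(3/2)
(P(-10) + 7)**2 = ((-10)**(3/2) + 7)**2 = (-10*I*sqrt(10) + 7)**2 = (7 - 10*I*sqrt(10))**2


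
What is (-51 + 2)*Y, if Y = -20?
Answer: 980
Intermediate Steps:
(-51 + 2)*Y = (-51 + 2)*(-20) = -49*(-20) = 980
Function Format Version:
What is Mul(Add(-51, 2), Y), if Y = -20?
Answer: 980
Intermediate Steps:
Mul(Add(-51, 2), Y) = Mul(Add(-51, 2), -20) = Mul(-49, -20) = 980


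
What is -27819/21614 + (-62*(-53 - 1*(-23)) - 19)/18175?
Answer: -465818951/392834450 ≈ -1.1858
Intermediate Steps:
-27819/21614 + (-62*(-53 - 1*(-23)) - 19)/18175 = -27819*1/21614 + (-62*(-53 + 23) - 19)*(1/18175) = -27819/21614 + (-62*(-30) - 19)*(1/18175) = -27819/21614 + (1860 - 19)*(1/18175) = -27819/21614 + 1841*(1/18175) = -27819/21614 + 1841/18175 = -465818951/392834450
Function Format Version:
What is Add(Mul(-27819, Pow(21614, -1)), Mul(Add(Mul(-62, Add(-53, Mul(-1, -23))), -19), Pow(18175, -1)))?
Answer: Rational(-465818951, 392834450) ≈ -1.1858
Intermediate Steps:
Add(Mul(-27819, Pow(21614, -1)), Mul(Add(Mul(-62, Add(-53, Mul(-1, -23))), -19), Pow(18175, -1))) = Add(Mul(-27819, Rational(1, 21614)), Mul(Add(Mul(-62, Add(-53, 23)), -19), Rational(1, 18175))) = Add(Rational(-27819, 21614), Mul(Add(Mul(-62, -30), -19), Rational(1, 18175))) = Add(Rational(-27819, 21614), Mul(Add(1860, -19), Rational(1, 18175))) = Add(Rational(-27819, 21614), Mul(1841, Rational(1, 18175))) = Add(Rational(-27819, 21614), Rational(1841, 18175)) = Rational(-465818951, 392834450)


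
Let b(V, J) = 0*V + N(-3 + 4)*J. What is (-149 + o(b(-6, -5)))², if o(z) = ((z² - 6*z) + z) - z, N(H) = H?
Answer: 8836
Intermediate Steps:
b(V, J) = J (b(V, J) = 0*V + (-3 + 4)*J = 0 + 1*J = 0 + J = J)
o(z) = z² - 6*z (o(z) = (z² - 5*z) - z = z² - 6*z)
(-149 + o(b(-6, -5)))² = (-149 - 5*(-6 - 5))² = (-149 - 5*(-11))² = (-149 + 55)² = (-94)² = 8836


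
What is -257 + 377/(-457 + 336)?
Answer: -31474/121 ≈ -260.12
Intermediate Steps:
-257 + 377/(-457 + 336) = -257 + 377/(-121) = -257 - 1/121*377 = -257 - 377/121 = -31474/121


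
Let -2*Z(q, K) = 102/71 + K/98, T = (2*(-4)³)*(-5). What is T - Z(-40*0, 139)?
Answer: 8926105/13916 ≈ 641.43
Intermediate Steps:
T = 640 (T = (2*(-64))*(-5) = -128*(-5) = 640)
Z(q, K) = -51/71 - K/196 (Z(q, K) = -(102/71 + K/98)/2 = -51/71 - K/196)
T - Z(-40*0, 139) = 640 - (-51/71 - 1/196*139) = 640 - (-51/71 - 139/196) = 640 - 1*(-19865/13916) = 640 + 19865/13916 = 8926105/13916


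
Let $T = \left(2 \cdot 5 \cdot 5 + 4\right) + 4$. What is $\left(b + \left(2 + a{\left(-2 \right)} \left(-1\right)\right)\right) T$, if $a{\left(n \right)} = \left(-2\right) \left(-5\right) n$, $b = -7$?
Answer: $870$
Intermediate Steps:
$T = 58$ ($T = \left(10 \cdot 5 + 4\right) + 4 = \left(50 + 4\right) + 4 = 54 + 4 = 58$)
$a{\left(n \right)} = 10 n$
$\left(b + \left(2 + a{\left(-2 \right)} \left(-1\right)\right)\right) T = \left(-7 + \left(2 + 10 \left(-2\right) \left(-1\right)\right)\right) 58 = \left(-7 + \left(2 - -20\right)\right) 58 = \left(-7 + \left(2 + 20\right)\right) 58 = \left(-7 + 22\right) 58 = 15 \cdot 58 = 870$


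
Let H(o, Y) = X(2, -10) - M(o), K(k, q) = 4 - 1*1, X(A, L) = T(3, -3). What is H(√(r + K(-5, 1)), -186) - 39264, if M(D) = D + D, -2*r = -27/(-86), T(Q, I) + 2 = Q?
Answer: -39263 - √21027/43 ≈ -39266.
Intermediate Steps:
T(Q, I) = -2 + Q
r = -27/172 (r = -(-27)/(2*(-86)) = -(-27)*(-1)/(2*86) = -½*27/86 = -27/172 ≈ -0.15698)
X(A, L) = 1 (X(A, L) = -2 + 3 = 1)
M(D) = 2*D
K(k, q) = 3 (K(k, q) = 4 - 1 = 3)
H(o, Y) = 1 - 2*o
H(√(r + K(-5, 1)), -186) - 39264 = (1 - 2*√(-27/172 + 3)) - 39264 = (1 - √21027/43) - 39264 = -39263 - √21027/43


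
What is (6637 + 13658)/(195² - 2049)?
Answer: 6765/11992 ≈ 0.56413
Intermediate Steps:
(6637 + 13658)/(195² - 2049) = 20295/(38025 - 2049) = 20295/35976 = 20295*(1/35976) = 6765/11992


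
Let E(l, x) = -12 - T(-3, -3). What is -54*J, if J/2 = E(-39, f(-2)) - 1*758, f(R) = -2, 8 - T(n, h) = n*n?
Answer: 83052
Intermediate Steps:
T(n, h) = 8 - n² (T(n, h) = 8 - n*n = 8 - n²)
E(l, x) = -11 (E(l, x) = -12 - (8 - 1*(-3)²) = -12 - (8 - 1*9) = -12 - (8 - 9) = -12 - 1*(-1) = -12 + 1 = -11)
J = -1538 (J = 2*(-11 - 1*758) = 2*(-11 - 758) = 2*(-769) = -1538)
-54*J = -54*(-1538) = 83052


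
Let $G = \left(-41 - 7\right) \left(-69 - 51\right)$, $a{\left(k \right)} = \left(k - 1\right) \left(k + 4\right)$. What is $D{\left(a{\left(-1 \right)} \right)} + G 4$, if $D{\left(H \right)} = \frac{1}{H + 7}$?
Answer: $23041$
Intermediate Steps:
$a{\left(k \right)} = \left(-1 + k\right) \left(4 + k\right)$
$G = 5760$ ($G = \left(-48\right) \left(-120\right) = 5760$)
$D{\left(H \right)} = \frac{1}{7 + H}$
$D{\left(a{\left(-1 \right)} \right)} + G 4 = \frac{1}{7 + \left(-4 + \left(-1\right)^{2} + 3 \left(-1\right)\right)} + 5760 \cdot 4 = \frac{1}{7 - 6} + 23040 = 1^{-1} + 23040 = 1 + 23040 = 23041$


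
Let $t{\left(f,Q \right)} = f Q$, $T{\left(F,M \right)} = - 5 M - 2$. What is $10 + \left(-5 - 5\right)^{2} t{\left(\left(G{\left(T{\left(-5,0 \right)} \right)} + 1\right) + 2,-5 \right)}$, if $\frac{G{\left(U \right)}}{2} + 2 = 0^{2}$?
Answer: $510$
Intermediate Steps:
$T{\left(F,M \right)} = -2 - 5 M$
$G{\left(U \right)} = -4$ ($G{\left(U \right)} = -4 + 2 \cdot 0^{2} = -4 + 2 \cdot 0 = -4 + 0 = -4$)
$t{\left(f,Q \right)} = Q f$
$10 + \left(-5 - 5\right)^{2} t{\left(\left(G{\left(T{\left(-5,0 \right)} \right)} + 1\right) + 2,-5 \right)} = 10 + \left(-5 - 5\right)^{2} \left(- 5 \left(\left(-4 + 1\right) + 2\right)\right) = 10 + \left(-10\right)^{2} \left(- 5 \left(-3 + 2\right)\right) = 10 + 100 \left(\left(-5\right) \left(-1\right)\right) = 10 + 100 \cdot 5 = 10 + 500 = 510$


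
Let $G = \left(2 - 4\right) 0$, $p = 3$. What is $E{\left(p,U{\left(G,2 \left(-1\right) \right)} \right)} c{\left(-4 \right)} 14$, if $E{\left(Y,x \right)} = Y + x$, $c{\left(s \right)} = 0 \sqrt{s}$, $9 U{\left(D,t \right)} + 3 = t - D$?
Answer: $0$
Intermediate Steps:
$G = 0$ ($G = \left(-2\right) 0 = 0$)
$U{\left(D,t \right)} = - \frac{1}{3} - \frac{D}{9} + \frac{t}{9}$ ($U{\left(D,t \right)} = - \frac{1}{3} + \frac{t - D}{9} = - \frac{1}{3} - \left(- \frac{t}{9} + \frac{D}{9}\right) = - \frac{1}{3} - \frac{D}{9} + \frac{t}{9}$)
$c{\left(s \right)} = 0$
$E{\left(p,U{\left(G,2 \left(-1\right) \right)} \right)} c{\left(-4 \right)} 14 = \left(3 - \left(\frac{1}{3} - \frac{2 \left(-1\right)}{9}\right)\right) 0 \cdot 14 = \left(3 + \left(- \frac{1}{3} + 0 + \frac{1}{9} \left(-2\right)\right)\right) 0 \cdot 14 = \left(3 - \frac{5}{9}\right) 0 \cdot 14 = \frac{22}{9} \cdot 0 \cdot 14 = 0 \cdot 14 = 0$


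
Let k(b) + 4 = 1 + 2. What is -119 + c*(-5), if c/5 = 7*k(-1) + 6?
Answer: -94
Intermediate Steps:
k(b) = -1 (k(b) = -4 + (1 + 2) = -4 + 3 = -1)
c = -5 (c = 5*(7*(-1) + 6) = 5*(-7 + 6) = 5*(-1) = -5)
-119 + c*(-5) = -119 - 5*(-5) = -119 + 25 = -94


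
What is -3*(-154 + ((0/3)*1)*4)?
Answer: 462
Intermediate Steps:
-3*(-154 + ((0/3)*1)*4) = -3*(-154 + ((0*(⅓))*1)*4) = -3*(-154 + (0*1)*4) = -3*(-154 + 0*4) = -3*(-154 + 0) = -3*(-154) = 462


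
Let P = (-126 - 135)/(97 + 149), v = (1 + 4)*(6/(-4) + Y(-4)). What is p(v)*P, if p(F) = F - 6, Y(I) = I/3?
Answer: 3509/164 ≈ 21.396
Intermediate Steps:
Y(I) = I/3 (Y(I) = I*(1/3) = I/3)
v = -85/6 (v = (1 + 4)*(6/(-4) + (1/3)*(-4)) = 5*(6*(-1/4) - 4/3) = 5*(-3/2 - 4/3) = 5*(-17/6) = -85/6 ≈ -14.167)
p(F) = -6 + F
P = -87/82 (P = -261/246 = -261*1/246 = -87/82 ≈ -1.0610)
p(v)*P = (-6 - 85/6)*(-87/82) = -121/6*(-87/82) = 3509/164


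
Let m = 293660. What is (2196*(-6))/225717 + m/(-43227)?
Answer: -22284537724/3252356253 ≈ -6.8518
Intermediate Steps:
(2196*(-6))/225717 + m/(-43227) = (2196*(-6))/225717 + 293660/(-43227) = -13176*1/225717 + 293660*(-1/43227) = -4392/75239 - 293660/43227 = -22284537724/3252356253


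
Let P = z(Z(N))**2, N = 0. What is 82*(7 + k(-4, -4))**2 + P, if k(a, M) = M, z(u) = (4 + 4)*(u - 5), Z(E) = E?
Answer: 2338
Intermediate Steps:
z(u) = -40 + 8*u (z(u) = 8*(-5 + u) = -40 + 8*u)
P = 1600 (P = (-40 + 8*0)**2 = (-40 + 0)**2 = (-40)**2 = 1600)
82*(7 + k(-4, -4))**2 + P = 82*(7 - 4)**2 + 1600 = 82*3**2 + 1600 = 82*9 + 1600 = 738 + 1600 = 2338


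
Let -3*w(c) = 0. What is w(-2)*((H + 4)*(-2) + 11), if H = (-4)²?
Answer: 0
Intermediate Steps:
w(c) = 0 (w(c) = -⅓*0 = 0)
H = 16
w(-2)*((H + 4)*(-2) + 11) = 0*((16 + 4)*(-2) + 11) = 0*(20*(-2) + 11) = 0*(-40 + 11) = 0*(-29) = 0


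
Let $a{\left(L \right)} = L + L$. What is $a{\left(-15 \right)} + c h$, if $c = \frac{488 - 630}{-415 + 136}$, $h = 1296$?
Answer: $\frac{19518}{31} \approx 629.61$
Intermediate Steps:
$a{\left(L \right)} = 2 L$
$c = \frac{142}{279}$ ($c = - \frac{142}{-279} = \left(-142\right) \left(- \frac{1}{279}\right) = \frac{142}{279} \approx 0.50896$)
$a{\left(-15 \right)} + c h = 2 \left(-15\right) + \frac{142}{279} \cdot 1296 = -30 + \frac{20448}{31} = \frac{19518}{31}$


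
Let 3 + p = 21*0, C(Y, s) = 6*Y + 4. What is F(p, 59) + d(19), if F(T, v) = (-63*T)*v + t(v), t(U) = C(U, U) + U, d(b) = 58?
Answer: 11626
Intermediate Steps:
C(Y, s) = 4 + 6*Y
p = -3 (p = -3 + 21*0 = -3 + 0 = -3)
t(U) = 4 + 7*U (t(U) = (4 + 6*U) + U = 4 + 7*U)
F(T, v) = 4 + 7*v - 63*T*v (F(T, v) = (-63*T)*v + (4 + 7*v) = -63*T*v + (4 + 7*v) = 4 + 7*v - 63*T*v)
F(p, 59) + d(19) = (4 + 7*59 - 63*(-3)*59) + 58 = (4 + 413 + 11151) + 58 = 11568 + 58 = 11626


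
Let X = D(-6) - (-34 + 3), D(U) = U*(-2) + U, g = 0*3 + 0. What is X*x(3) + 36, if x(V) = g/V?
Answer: 36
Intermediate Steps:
g = 0 (g = 0 + 0 = 0)
D(U) = -U (D(U) = -2*U + U = -U)
X = 37 (X = -1*(-6) - (-34 + 3) = 6 - 1*(-31) = 6 + 31 = 37)
x(V) = 0 (x(V) = 0/V = 0)
X*x(3) + 36 = 37*0 + 36 = 0 + 36 = 36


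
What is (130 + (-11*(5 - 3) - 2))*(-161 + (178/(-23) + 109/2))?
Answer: -278515/23 ≈ -12109.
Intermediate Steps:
(130 + (-11*(5 - 3) - 2))*(-161 + (178/(-23) + 109/2)) = (130 + (-11*2 - 2))*(-161 + (178*(-1/23) + 109*(1/2))) = (130 + (-22 - 2))*(-161 + (-178/23 + 109/2)) = (130 - 24)*(-161 + 2151/46) = 106*(-5255/46) = -278515/23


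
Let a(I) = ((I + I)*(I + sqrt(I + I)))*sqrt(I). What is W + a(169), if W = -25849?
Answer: 716737 + 57122*sqrt(2) ≈ 7.9752e+5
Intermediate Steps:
a(I) = 2*I**(3/2)*(I + sqrt(2)*sqrt(I)) (a(I) = ((2*I)*(I + sqrt(2*I)))*sqrt(I) = ((2*I)*(I + sqrt(2)*sqrt(I)))*sqrt(I) = (2*I*(I + sqrt(2)*sqrt(I)))*sqrt(I) = 2*I**(3/2)*(I + sqrt(2)*sqrt(I)))
W + a(169) = -25849 + (2*169**(5/2) + 2*sqrt(2)*169**2) = -25849 + (2*371293 + 2*sqrt(2)*28561) = -25849 + (742586 + 57122*sqrt(2)) = 716737 + 57122*sqrt(2)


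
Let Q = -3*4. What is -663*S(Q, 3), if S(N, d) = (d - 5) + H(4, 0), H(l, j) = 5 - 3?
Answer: 0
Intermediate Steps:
Q = -12
H(l, j) = 2
S(N, d) = -3 + d (S(N, d) = (d - 5) + 2 = (-5 + d) + 2 = -3 + d)
-663*S(Q, 3) = -663*(-3 + 3) = -663*0 = 0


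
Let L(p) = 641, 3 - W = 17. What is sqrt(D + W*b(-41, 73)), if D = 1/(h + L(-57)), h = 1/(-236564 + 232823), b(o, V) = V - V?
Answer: sqrt(2242710795)/1198990 ≈ 0.039498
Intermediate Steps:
W = -14 (W = 3 - 1*17 = 3 - 17 = -14)
b(o, V) = 0
h = -1/3741 (h = 1/(-3741) = -1/3741 ≈ -0.00026731)
D = 3741/2397980 (D = 1/(-1/3741 + 641) = 1/(2397980/3741) = 3741/2397980 ≈ 0.0015601)
sqrt(D + W*b(-41, 73)) = sqrt(3741/2397980 - 14*0) = sqrt(3741/2397980 + 0) = sqrt(3741/2397980) = sqrt(2242710795)/1198990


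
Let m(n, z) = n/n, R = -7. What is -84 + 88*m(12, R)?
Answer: 4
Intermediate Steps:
m(n, z) = 1
-84 + 88*m(12, R) = -84 + 88*1 = -84 + 88 = 4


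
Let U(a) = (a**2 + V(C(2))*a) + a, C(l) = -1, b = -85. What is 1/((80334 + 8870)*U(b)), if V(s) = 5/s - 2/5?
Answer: 1/677861196 ≈ 1.4752e-9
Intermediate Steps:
V(s) = -2/5 + 5/s (V(s) = 5/s - 2*1/5 = 5/s - 2/5 = -2/5 + 5/s)
U(a) = a**2 - 22*a/5 (U(a) = (a**2 + (-2/5 + 5/(-1))*a) + a = (a**2 + (-2/5 + 5*(-1))*a) + a = (a**2 + (-2/5 - 5)*a) + a = (a**2 - 27*a/5) + a = a**2 - 22*a/5)
1/((80334 + 8870)*U(b)) = 1/((80334 + 8870)*(((1/5)*(-85)*(-22 + 5*(-85))))) = 1/(89204*(((1/5)*(-85)*(-22 - 425)))) = 1/(89204*(((1/5)*(-85)*(-447)))) = (1/89204)/7599 = (1/89204)*(1/7599) = 1/677861196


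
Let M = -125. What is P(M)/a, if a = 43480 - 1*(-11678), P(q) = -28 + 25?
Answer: -1/18386 ≈ -5.4389e-5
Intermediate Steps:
P(q) = -3
a = 55158 (a = 43480 + 11678 = 55158)
P(M)/a = -3/55158 = -3*1/55158 = -1/18386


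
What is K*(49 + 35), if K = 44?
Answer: 3696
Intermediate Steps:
K*(49 + 35) = 44*(49 + 35) = 44*84 = 3696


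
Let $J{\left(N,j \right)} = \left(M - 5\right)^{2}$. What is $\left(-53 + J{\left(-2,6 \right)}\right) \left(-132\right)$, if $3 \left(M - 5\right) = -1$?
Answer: $\frac{20944}{3} \approx 6981.3$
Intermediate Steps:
$M = \frac{14}{3}$ ($M = 5 + \frac{1}{3} \left(-1\right) = 5 - \frac{1}{3} = \frac{14}{3} \approx 4.6667$)
$J{\left(N,j \right)} = \frac{1}{9}$ ($J{\left(N,j \right)} = \left(\frac{14}{3} - 5\right)^{2} = \left(- \frac{1}{3}\right)^{2} = \frac{1}{9}$)
$\left(-53 + J{\left(-2,6 \right)}\right) \left(-132\right) = \left(-53 + \frac{1}{9}\right) \left(-132\right) = \left(- \frac{476}{9}\right) \left(-132\right) = \frac{20944}{3}$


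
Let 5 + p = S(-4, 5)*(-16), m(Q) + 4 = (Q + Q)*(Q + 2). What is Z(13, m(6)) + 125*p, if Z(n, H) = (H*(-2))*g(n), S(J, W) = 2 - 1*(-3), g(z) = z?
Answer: -13017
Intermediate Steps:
m(Q) = -4 + 2*Q*(2 + Q) (m(Q) = -4 + (Q + Q)*(Q + 2) = -4 + (2*Q)*(2 + Q) = -4 + 2*Q*(2 + Q))
S(J, W) = 5 (S(J, W) = 2 + 3 = 5)
Z(n, H) = -2*H*n (Z(n, H) = (H*(-2))*n = (-2*H)*n = -2*H*n)
p = -85 (p = -5 + 5*(-16) = -5 - 80 = -85)
Z(13, m(6)) + 125*p = -2*(-4 + 2*6² + 4*6)*13 + 125*(-85) = -2*(-4 + 2*36 + 24)*13 - 10625 = -2*(-4 + 72 + 24)*13 - 10625 = -2*92*13 - 10625 = -2392 - 10625 = -13017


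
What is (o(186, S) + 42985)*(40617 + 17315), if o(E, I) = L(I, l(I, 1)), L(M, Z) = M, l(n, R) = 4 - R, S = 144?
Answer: 2498549228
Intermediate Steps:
o(E, I) = I
(o(186, S) + 42985)*(40617 + 17315) = (144 + 42985)*(40617 + 17315) = 43129*57932 = 2498549228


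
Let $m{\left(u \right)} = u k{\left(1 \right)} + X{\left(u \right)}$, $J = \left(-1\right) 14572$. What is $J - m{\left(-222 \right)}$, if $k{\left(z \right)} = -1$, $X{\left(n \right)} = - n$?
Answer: $-15016$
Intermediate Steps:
$J = -14572$
$m{\left(u \right)} = - 2 u$ ($m{\left(u \right)} = u \left(-1\right) - u = - u - u = - 2 u$)
$J - m{\left(-222 \right)} = -14572 - \left(-2\right) \left(-222\right) = -14572 - 444 = -15016$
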